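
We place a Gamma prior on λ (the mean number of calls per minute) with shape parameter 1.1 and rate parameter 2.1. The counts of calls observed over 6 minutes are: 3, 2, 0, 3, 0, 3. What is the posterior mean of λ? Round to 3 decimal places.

Posterior mean ≈ 1.494

The Poisson likelihood adds the total count to the shape and the number of exposure periods to the rate. Here ∑xᵢ = 11 and n = 6, so shape 1.1→12.1 and rate 2.1→8.1.
E[λ | data] = 12.1/8.1 = 1.494.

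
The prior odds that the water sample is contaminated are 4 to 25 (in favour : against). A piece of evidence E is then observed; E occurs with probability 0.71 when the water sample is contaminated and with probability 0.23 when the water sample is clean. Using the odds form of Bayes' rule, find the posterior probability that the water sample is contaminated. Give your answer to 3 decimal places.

Prior odds = 4/25 = 0.16000. In log-odds, ln(0.16000) = -1.8326.
Add log likelihood ratio: ln(3.0870) = 1.1272.
Posterior log-odds = -0.70540, so posterior odds = exp(-0.70540) = 0.49391. Converting, P(H|E) = 0.49391/1.4939 = 0.331.

Posterior probability ≈ 0.331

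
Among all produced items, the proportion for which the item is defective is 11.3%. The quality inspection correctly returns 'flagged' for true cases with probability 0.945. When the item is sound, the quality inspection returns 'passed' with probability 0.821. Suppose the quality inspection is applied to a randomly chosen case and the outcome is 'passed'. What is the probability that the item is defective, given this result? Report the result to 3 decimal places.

Write H for 'the item is defective'. Prior odds H:¬H = 0.113/0.887 = 0.12740. For the 'passed' outcome, the likelihood ratio is 0.055/0.821 = 0.066991.
Posterior odds = 0.12740 × 0.066991 = 0.0085344, so P(H|E) = 0.0085344/(1+0.0085344) = 0.008.

P(H | E) ≈ 0.008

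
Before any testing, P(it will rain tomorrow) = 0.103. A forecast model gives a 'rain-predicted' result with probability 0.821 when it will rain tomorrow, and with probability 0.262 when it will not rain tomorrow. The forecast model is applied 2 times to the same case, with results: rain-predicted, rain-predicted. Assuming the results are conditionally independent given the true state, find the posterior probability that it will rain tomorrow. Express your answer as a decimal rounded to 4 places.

With H the event that it will rain tomorrow, the joint likelihood of the observed sequence is P(data|H) = 0.821·0.821 = 0.67404 and P(data|¬H) = 0.262·0.262 = 0.068644.
Bayes: P(H|data) = 0.103·0.67404 / (0.103·0.67404 + 0.897·0.068644) = 0.069426/0.13100 = 0.5300.

Posterior P(H) ≈ 0.5300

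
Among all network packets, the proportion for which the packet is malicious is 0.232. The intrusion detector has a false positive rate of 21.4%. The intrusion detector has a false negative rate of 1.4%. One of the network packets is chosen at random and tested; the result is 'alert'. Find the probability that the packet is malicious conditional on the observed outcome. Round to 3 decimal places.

Write H for 'the packet is malicious'. Prior odds H:¬H = 0.232/0.768 = 0.30208. For the 'alert' outcome, the likelihood ratio is 0.986/0.214 = 4.6075.
Posterior odds = 0.30208 × 4.6075 = 1.3918, so P(H|E) = 1.3918/(1+1.3918) = 0.582.

P(H | E) ≈ 0.582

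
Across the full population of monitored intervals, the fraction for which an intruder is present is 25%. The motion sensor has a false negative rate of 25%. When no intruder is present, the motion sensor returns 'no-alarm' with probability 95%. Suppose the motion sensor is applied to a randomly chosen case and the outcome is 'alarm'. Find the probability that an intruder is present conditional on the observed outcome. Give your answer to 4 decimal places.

P(H | E) ≈ 0.8333

Write H for 'an intruder is present'. Prior odds H:¬H = 0.25/0.75 = 0.33333. For the 'alarm' outcome, the likelihood ratio is 0.75/0.05 = 15.000.
Posterior odds = 0.33333 × 15.000 = 5.0000, so P(H|E) = 5.0000/(1+5.0000) = 0.8333.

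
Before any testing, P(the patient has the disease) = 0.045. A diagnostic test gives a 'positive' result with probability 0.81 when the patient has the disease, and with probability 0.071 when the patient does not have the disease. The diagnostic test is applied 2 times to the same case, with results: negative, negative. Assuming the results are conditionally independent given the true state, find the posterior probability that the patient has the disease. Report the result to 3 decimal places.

Let H be the event that the patient has the disease; start with P(H) = 0.045. P('positive'|H) = 0.81, P('positive'|¬H) = 0.071.
Update on result 1 ('negative'): P(H) ← 0.19·0.0450 / (0.19·0.0450 + 0.929·0.9550) = 0.0085500/0.89574 = 0.0095.
Update on result 2 ('negative'): P(H) ← 0.19·0.0095 / (0.19·0.0095 + 0.929·0.9905) = 0.0018136/0.92195 = 0.0020.

Posterior P(H) ≈ 0.002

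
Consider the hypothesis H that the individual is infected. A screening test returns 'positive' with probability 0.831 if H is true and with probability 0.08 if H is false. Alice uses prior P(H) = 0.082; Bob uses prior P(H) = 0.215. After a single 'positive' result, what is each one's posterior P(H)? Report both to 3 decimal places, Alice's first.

The likelihood ratio for a 'positive' result is 0.831/0.08 = 10.387.
Alice: prior odds 0.082/0.918 = 0.089325; posterior odds 0.92786; posterior probability 0.481.
Bob: prior odds 0.215/0.785 = 0.27389; posterior odds 2.8450; posterior probability 0.740.

Alice: 0.481; Bob: 0.740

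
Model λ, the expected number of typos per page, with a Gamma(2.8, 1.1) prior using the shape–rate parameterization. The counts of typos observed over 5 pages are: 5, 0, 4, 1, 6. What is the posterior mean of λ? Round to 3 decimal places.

Total count ∑xᵢ = 16 over n = 5 pages.
Gamma is conjugate to the Poisson likelihood: posterior is Gamma(shape = 2.8+16 = 18.8, rate = 1.1+5 = 6.1).
E[λ | data] = 18.8/6.1 = 3.082.

Posterior mean ≈ 3.082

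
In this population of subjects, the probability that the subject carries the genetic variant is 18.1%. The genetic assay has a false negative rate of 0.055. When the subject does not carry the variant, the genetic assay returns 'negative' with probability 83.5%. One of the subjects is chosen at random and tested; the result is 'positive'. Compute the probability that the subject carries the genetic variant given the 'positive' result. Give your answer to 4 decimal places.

P(H | E) ≈ 0.5586

Write H for 'the subject carries the genetic variant'. Prior odds H:¬H = 0.181/0.819 = 0.22100. For the 'positive' outcome, the likelihood ratio is 0.945/0.165 = 5.7273.
Posterior odds = 0.22100 × 5.7273 = 1.2657, so P(H|E) = 1.2657/(1+1.2657) = 0.5586.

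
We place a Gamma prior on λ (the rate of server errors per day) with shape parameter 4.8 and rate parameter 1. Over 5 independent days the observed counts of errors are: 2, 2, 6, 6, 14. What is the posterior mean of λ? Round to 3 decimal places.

Posterior mean ≈ 5.800

Total count ∑xᵢ = 30 over n = 5 days.
Gamma is conjugate to the Poisson likelihood: posterior is Gamma(shape = 4.8+30 = 34.8, rate = 1+5 = 6).
E[λ | data] = 34.8/6 = 5.800.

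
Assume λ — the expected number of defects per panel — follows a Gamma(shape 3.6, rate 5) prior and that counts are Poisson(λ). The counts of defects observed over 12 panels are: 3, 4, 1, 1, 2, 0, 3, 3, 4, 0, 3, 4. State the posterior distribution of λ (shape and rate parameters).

The Poisson likelihood adds the total count to the shape and the number of exposure periods to the rate. Here ∑xᵢ = 28 and n = 12, so shape 3.6→31.6 and rate 5→17.

Posterior: Gamma(shape=31.6, rate=17)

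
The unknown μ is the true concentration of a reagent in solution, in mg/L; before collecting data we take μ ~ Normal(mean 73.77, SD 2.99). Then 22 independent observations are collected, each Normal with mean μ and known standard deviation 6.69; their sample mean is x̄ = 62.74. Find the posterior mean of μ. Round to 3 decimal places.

Prior precision 1/τ₀² = 1/2.99² = 0.111856; data precision n/σ² = 22/6.69² = 0.491553.
Posterior precision = 0.111856 + 0.491553 = 0.603409.
Posterior mean = (0.111856·73.77 + 0.491553·62.74) / 0.603409 = 64.785.

Posterior mean ≈ 64.785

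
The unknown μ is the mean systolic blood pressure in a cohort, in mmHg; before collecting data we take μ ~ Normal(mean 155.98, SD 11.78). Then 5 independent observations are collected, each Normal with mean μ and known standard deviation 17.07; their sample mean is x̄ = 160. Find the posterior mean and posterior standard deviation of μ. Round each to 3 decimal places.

Prior precision 1/τ₀² = 1/11.78² = 0.00720625; data precision n/σ² = 5/17.07² = 0.0171594.
Posterior precision = 0.00720625 + 0.0171594 = 0.0243657, giving posterior SD = 1/√0.0243657 = 6.406.
Posterior mean = (0.00720625·155.98 + 0.0171594·160) / 0.0243657 = 158.811.

Posterior mean ≈ 158.811; posterior SD ≈ 6.406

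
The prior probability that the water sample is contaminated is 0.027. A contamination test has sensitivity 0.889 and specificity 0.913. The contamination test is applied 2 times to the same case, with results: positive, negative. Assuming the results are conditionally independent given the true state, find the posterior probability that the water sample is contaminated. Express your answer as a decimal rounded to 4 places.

Let H be the event that the water sample is contaminated; start with P(H) = 0.027. P('positive'|H) = 0.889, P('positive'|¬H) = 0.087.
Update on result 1 ('positive'): P(H) ← 0.889·0.0270 / (0.889·0.0270 + 0.087·0.9730) = 0.024003/0.10865 = 0.2209.
Update on result 2 ('negative'): P(H) ← 0.111·0.2209 / (0.111·0.2209 + 0.913·0.7791) = 0.024521/0.73583 = 0.0333.

Posterior P(H) ≈ 0.0333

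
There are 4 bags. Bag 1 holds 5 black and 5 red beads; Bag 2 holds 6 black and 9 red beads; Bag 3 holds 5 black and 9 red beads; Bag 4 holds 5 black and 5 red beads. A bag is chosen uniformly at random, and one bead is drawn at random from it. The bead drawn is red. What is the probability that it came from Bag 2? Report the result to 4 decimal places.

Posterior probability ≈ 0.2675

P(red|Bag 1) = 0.5; P(red|Bag 2) = 0.6; P(red|Bag 3) = 0.6429; P(red|Bag 4) = 0.5.
Prior × likelihood for each source: 0.25·0.5=0.1250, 0.25·0.6=0.1500, 0.25·0.6429=0.1607, 0.25·0.5=0.1250. Summing gives P(red) = 0.56071.
P(Bag 2 | red) = 0.1500 / 0.56071 = 0.2675.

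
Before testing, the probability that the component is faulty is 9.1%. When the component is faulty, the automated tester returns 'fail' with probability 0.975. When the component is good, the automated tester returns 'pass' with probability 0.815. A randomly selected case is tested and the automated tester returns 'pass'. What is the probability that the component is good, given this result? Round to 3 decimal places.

Let H be the event that the component is faulty. P(H) = 0.091, so P(¬H) = 0.909. With E the 'pass' result, P(E|H) = 0.025 and P(E|¬H) = 0.815.
P(E) = 0.025·0.091 + 0.815·0.909 = 0.0022750 + 0.74084 = 0.74311.
By Bayes' theorem, P(H|E) = 0.0022750 / 0.74311 = 0.003. Hence P(¬H|E) = 1 − 0.003 = 0.997.

P(¬H | E) ≈ 0.997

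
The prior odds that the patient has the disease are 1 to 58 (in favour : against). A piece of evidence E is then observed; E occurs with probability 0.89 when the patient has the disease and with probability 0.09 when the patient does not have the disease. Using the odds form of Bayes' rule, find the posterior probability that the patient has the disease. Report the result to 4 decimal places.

Posterior probability ≈ 0.1457

Prior odds = 1/58 = 0.017241.
Likelihood ratio for E = 0.89/0.09 = 9.8889.
Posterior odds = prior odds × LR = 0.17050.
Posterior probability = odds/(1+odds) = 0.17050/1.1705 = 0.1457.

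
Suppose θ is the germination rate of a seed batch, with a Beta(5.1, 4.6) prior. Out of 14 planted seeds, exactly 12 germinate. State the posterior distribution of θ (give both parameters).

The binomial likelihood is conjugate to the Beta prior: with 12 successes and 2 failures, the posterior is Beta(5.1+12, 4.6+2) = Beta(17.1, 6.6).

Posterior: Beta(17.1, 6.6)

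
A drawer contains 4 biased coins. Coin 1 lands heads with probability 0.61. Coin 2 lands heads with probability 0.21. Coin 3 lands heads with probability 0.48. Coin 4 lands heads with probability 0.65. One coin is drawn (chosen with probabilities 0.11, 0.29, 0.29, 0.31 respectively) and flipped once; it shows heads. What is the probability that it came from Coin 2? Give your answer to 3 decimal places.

Posterior probability ≈ 0.130

Tabulate prior·likelihood by source: [1] prior 0.11, lik 0.61, product 0.06710; [2] prior 0.29, lik 0.21, product 0.06090; [3] prior 0.29, lik 0.48, product 0.1392; [4] prior 0.31, lik 0.65, product 0.2015.
Normalizing constant = 0.46870; the posterior for Coin 2 is its product over the sum, 0.06090/0.46870 = 0.130.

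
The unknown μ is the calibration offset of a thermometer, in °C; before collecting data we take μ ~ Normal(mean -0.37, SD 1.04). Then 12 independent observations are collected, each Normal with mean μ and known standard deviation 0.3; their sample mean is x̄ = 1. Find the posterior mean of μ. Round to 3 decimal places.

Prior precision 1/τ₀² = 1/1.04² = 0.924556; data precision n/σ² = 12/0.3² = 133.333.
Posterior precision = 0.924556 + 133.333 = 134.258.
Posterior mean = (0.924556·-0.37 + 133.333·1) / 134.258 = 0.991.

Posterior mean ≈ 0.991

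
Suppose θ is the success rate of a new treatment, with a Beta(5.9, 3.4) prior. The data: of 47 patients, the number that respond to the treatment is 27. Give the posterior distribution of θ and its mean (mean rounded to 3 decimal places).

Posterior: Beta(32.9, 23.4); mean ≈ 0.584

Observing 27 successes and 20 failures updates Beta(5.9, 3.4) by adding the success and failure counts to the two shape parameters: α = 5.9+27 = 32.9, β = 3.4+20 = 23.4.
E[θ | data] = 32.9/(32.9+23.4) = 0.584.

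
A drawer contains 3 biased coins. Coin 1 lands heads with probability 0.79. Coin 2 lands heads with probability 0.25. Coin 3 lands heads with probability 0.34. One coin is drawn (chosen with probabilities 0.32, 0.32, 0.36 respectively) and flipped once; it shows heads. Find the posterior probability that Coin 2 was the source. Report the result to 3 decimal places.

Posterior probability ≈ 0.176

Tabulate prior·likelihood by source: [1] prior 0.32, lik 0.79, product 0.2528; [2] prior 0.32, lik 0.25, product 0.08000; [3] prior 0.36, lik 0.34, product 0.1224.
Normalizing constant = 0.45520; the posterior for Coin 2 is its product over the sum, 0.08000/0.45520 = 0.176.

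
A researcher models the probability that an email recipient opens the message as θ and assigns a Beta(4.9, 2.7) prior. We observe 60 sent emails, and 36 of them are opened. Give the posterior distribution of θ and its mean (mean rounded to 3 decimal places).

The binomial likelihood is conjugate to the Beta prior: with 36 successes and 24 failures, the posterior is Beta(4.9+36, 2.7+24) = Beta(40.9, 26.7).
Posterior mean = α/(α+β) = 40.9/67.6 = 0.605.

Posterior: Beta(40.9, 26.7); mean ≈ 0.605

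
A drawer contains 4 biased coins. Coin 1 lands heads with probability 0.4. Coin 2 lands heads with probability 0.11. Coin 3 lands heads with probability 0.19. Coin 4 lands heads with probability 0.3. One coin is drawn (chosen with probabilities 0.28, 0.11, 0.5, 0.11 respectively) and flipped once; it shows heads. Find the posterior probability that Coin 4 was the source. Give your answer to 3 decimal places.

Tabulate prior·likelihood by source: [1] prior 0.28, lik 0.4, product 0.1120; [2] prior 0.11, lik 0.11, product 0.01210; [3] prior 0.5, lik 0.19, product 0.09500; [4] prior 0.11, lik 0.3, product 0.03300.
Normalizing constant = 0.25210; the posterior for Coin 4 is its product over the sum, 0.03300/0.25210 = 0.131.

Posterior probability ≈ 0.131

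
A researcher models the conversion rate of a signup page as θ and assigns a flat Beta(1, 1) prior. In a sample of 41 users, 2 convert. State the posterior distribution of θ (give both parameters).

Posterior: Beta(3, 40)

The binomial likelihood is conjugate to the Beta prior: with 2 successes and 39 failures, the posterior is Beta(1+2, 1+39) = Beta(3, 40).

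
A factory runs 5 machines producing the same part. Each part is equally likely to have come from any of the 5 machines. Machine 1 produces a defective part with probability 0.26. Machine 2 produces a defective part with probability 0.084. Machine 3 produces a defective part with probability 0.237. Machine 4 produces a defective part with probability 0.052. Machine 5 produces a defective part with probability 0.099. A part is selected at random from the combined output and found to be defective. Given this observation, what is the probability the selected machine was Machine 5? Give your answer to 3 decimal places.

Tabulate prior·likelihood by source: [1] prior 0.2, lik 0.26, product 0.05200; [2] prior 0.2, lik 0.084, product 0.01680; [3] prior 0.2, lik 0.237, product 0.04740; [4] prior 0.2, lik 0.052, product 0.01040; [5] prior 0.2, lik 0.099, product 0.01980.
Normalizing constant = 0.14640; the posterior for Machine 5 is its product over the sum, 0.01980/0.14640 = 0.135.

Posterior probability ≈ 0.135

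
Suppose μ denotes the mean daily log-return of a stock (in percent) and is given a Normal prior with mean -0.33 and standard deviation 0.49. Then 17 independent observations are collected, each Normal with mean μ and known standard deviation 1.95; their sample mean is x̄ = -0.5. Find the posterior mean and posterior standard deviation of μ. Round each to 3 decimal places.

With known σ, the Normal prior is conjugate. Weight on the data is w = (n/σ²)/(n/σ² + 1/τ₀²) = 4.47074/(4.47074+4.16493) = 0.51771.
Posterior mean = w·x̄ + (1−w)·μ₀ = 0.51771·-0.5 + 0.48229·-0.33 = -0.418. Posterior variance = 1/(4.47074+4.16493) = 0.115799, so SD = 0.340.

Posterior mean ≈ -0.418; posterior SD ≈ 0.340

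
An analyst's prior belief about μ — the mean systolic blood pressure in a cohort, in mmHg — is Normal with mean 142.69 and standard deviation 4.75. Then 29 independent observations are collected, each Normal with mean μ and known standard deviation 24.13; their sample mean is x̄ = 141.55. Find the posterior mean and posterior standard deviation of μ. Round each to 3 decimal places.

Posterior mean ≈ 142.087; posterior SD ≈ 3.259

With known σ, the Normal prior is conjugate. Weight on the data is w = (n/σ²)/(n/σ² + 1/τ₀²) = 0.0498062/(0.0498062+0.0443213) = 0.52914.
Posterior mean = w·x̄ + (1−w)·μ₀ = 0.52914·141.55 + 0.47086·142.69 = 142.087. Posterior variance = 1/(0.0498062+0.0443213) = 10.6239, so SD = 3.259.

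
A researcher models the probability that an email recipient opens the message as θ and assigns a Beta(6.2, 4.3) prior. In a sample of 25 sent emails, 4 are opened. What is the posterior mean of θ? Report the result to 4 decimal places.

The binomial likelihood is conjugate to the Beta prior: with 4 successes and 21 failures, the posterior is Beta(6.2+4, 4.3+21) = Beta(10.2, 25.3).
E[θ | data] = 10.2/(10.2+25.3) = 0.2873.

Posterior mean ≈ 0.2873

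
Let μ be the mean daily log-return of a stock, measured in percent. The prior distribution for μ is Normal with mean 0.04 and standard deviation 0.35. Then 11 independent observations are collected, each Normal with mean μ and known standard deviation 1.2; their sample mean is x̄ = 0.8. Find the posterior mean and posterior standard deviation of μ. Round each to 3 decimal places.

Prior precision 1/τ₀² = 1/0.35² = 8.16327; data precision n/σ² = 11/1.2² = 7.63889.
Posterior precision = 8.16327 + 7.63889 = 15.8022, giving posterior SD = 1/√15.8022 = 0.252.
Posterior mean = (8.16327·0.04 + 7.63889·0.8) / 15.8022 = 0.407.

Posterior mean ≈ 0.407; posterior SD ≈ 0.252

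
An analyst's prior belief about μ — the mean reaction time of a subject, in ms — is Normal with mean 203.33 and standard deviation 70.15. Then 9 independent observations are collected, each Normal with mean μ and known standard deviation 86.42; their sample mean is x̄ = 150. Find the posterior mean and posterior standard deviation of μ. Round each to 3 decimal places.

Prior precision 1/τ₀² = 1/70.15² = 0.00020321; data precision n/σ² = 9/86.42² = 0.00120507.
Posterior precision = 0.00020321 + 0.00120507 = 0.00140828, giving posterior SD = 1/√0.00140828 = 26.647.
Posterior mean = (0.00020321·203.33 + 0.00120507·150) / 0.00140828 = 157.695.

Posterior mean ≈ 157.695; posterior SD ≈ 26.647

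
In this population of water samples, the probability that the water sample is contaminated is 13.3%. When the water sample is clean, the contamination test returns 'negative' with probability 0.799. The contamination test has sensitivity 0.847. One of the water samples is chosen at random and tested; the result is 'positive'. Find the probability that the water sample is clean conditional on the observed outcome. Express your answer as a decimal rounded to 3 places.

P(¬H | E) ≈ 0.607

Let H be the event that the water sample is contaminated. P(H) = 0.133, so P(¬H) = 0.867. With E the 'positive' result, P(E|H) = 0.847 and P(E|¬H) = 0.201.
P(E) = 0.847·0.133 + 0.201·0.867 = 0.11265 + 0.17427 = 0.28692.
By Bayes' theorem, P(H|E) = 0.11265 / 0.28692 = 0.393. Hence P(¬H|E) = 1 − 0.393 = 0.607.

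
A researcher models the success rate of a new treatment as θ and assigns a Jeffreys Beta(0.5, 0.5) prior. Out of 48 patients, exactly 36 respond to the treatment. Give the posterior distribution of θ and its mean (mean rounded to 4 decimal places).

Posterior: Beta(36.5, 12.5); mean ≈ 0.7449

The binomial likelihood is conjugate to the Beta prior: with 36 successes and 12 failures, the posterior is Beta(0.5+36, 0.5+12) = Beta(36.5, 12.5).
Posterior mean = α/(α+β) = 36.5/49 = 0.7449.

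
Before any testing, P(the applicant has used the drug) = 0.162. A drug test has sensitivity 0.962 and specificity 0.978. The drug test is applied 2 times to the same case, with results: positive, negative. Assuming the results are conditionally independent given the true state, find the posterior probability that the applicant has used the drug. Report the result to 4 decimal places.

Let H be the event that the applicant has used the drug; start with P(H) = 0.162. P('positive'|H) = 0.962, P('positive'|¬H) = 0.022.
Update on result 1 ('positive'): P(H) ← 0.962·0.1620 / (0.962·0.1620 + 0.022·0.8380) = 0.15584/0.17428 = 0.8942.
Update on result 2 ('negative'): P(H) ← 0.038·0.8942 / (0.038·0.8942 + 0.978·0.1058) = 0.033980/0.13744 = 0.2472.

Posterior P(H) ≈ 0.2472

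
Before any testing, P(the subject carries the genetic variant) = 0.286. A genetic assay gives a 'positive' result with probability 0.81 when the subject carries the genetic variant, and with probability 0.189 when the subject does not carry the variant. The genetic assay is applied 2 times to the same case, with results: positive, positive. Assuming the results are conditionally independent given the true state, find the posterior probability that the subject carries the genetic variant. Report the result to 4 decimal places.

Posterior P(H) ≈ 0.8803

Let H be the event that the subject carries the genetic variant; start with P(H) = 0.286. P('positive'|H) = 0.81, P('positive'|¬H) = 0.189.
Update on result 1 ('positive'): P(H) ← 0.81·0.2860 / (0.81·0.2860 + 0.189·0.7140) = 0.23166/0.36661 = 0.6319.
Update on result 2 ('positive'): P(H) ← 0.81·0.6319 / (0.81·0.6319 + 0.189·0.3681) = 0.51184/0.58141 = 0.8803.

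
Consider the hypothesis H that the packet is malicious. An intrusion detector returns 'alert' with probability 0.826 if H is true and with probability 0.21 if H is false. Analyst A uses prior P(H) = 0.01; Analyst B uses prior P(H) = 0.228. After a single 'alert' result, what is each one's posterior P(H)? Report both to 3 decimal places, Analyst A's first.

P('+'|H) = 0.826, P('+'|¬H) = 0.21.
Analyst A: numerator 0.826·0.01 = 0.0082600; evidence = 0.0082600+0.21·0.99 = 0.21616; posterior = 0.038.
Analyst B: numerator 0.826·0.228 = 0.18833; evidence = 0.18833+0.21·0.772 = 0.35045; posterior = 0.537.

Analyst A: 0.038; Analyst B: 0.537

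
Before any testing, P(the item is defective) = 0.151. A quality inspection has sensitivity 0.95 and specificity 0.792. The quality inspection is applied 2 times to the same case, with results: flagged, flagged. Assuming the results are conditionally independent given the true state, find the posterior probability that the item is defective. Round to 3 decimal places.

With H the event that the item is defective, the joint likelihood of the observed sequence is P(data|H) = 0.95·0.95 = 0.90250 and P(data|¬H) = 0.208·0.208 = 0.043264.
Bayes: P(H|data) = 0.151·0.90250 / (0.151·0.90250 + 0.849·0.043264) = 0.13628/0.17301 = 0.7877.

Posterior P(H) ≈ 0.788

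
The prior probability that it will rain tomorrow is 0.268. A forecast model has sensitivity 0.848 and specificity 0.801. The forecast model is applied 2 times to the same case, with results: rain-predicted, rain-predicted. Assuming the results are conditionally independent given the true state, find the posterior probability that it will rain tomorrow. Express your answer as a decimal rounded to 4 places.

Posterior P(H) ≈ 0.8693

Let H be the event that it will rain tomorrow; start with P(H) = 0.268. P('rain-predicted'|H) = 0.848, P('rain-predicted'|¬H) = 0.199.
Update on result 1 ('rain-predicted'): P(H) ← 0.848·0.2680 / (0.848·0.2680 + 0.199·0.7320) = 0.22726/0.37293 = 0.6094.
Update on result 2 ('rain-predicted'): P(H) ← 0.848·0.6094 / (0.848·0.6094 + 0.199·0.3906) = 0.51677/0.59450 = 0.8693.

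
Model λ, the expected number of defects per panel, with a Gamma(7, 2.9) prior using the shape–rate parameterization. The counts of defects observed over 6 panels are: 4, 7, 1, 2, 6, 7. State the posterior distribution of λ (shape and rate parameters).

The Poisson likelihood adds the total count to the shape and the number of exposure periods to the rate. Here ∑xᵢ = 27 and n = 6, so shape 7→34 and rate 2.9→8.9.

Posterior: Gamma(shape=34, rate=8.9)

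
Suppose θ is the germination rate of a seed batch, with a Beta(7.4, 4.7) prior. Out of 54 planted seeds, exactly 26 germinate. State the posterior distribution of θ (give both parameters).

Posterior: Beta(33.4, 32.7)

The binomial likelihood is conjugate to the Beta prior: with 26 successes and 28 failures, the posterior is Beta(7.4+26, 4.7+28) = Beta(33.4, 32.7).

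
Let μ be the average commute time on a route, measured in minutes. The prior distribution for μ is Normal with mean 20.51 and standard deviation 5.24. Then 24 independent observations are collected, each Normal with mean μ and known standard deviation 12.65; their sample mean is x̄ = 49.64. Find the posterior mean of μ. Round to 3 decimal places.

Posterior mean ≈ 43.948

With known σ, the Normal prior is conjugate. Weight on the data is w = (n/σ²)/(n/σ² + 1/τ₀²) = 0.149979/(0.149979+0.0364198) = 0.80461.
Posterior mean = w·x̄ + (1−w)·μ₀ = 0.80461·49.64 + 0.19539·20.51 = 43.948.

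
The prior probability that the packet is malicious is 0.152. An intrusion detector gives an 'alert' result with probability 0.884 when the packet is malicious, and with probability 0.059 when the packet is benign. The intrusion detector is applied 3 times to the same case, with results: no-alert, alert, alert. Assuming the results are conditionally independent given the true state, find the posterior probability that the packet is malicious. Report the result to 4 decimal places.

Posterior P(H) ≈ 0.8322

With H the event that the packet is malicious, the joint likelihood of the observed sequence is P(data|H) = 0.116·0.884·0.884 = 0.090649 and P(data|¬H) = 0.941·0.059·0.059 = 0.0032756.
Bayes: P(H|data) = 0.152·0.090649 / (0.152·0.090649 + 0.848·0.0032756) = 0.013779/0.016556 = 0.8322.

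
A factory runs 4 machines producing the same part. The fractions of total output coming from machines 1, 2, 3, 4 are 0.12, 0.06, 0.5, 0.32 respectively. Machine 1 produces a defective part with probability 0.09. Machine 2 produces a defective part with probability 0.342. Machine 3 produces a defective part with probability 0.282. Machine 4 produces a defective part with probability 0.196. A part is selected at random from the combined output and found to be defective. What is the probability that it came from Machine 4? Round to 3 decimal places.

Posterior probability ≈ 0.267

P(defective|M1) = 0.09; P(defective|M2) = 0.342; P(defective|M3) = 0.282; P(defective|M4) = 0.196.
Prior × likelihood for each source: 0.12·0.09=0.01080, 0.06·0.342=0.02052, 0.5·0.282=0.1410, 0.32·0.196=0.06272. Summing gives P(defective) = 0.23504.
P(Machine 4 | defective) = 0.06272 / 0.23504 = 0.267.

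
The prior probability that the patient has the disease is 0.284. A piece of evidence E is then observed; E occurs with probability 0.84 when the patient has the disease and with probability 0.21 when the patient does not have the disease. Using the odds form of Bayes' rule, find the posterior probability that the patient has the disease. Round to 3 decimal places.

Prior odds = 0.284/(1−0.284) = 0.39665. In log-odds, ln(0.39665) = -0.92471.
Add log likelihood ratio: ln(4.0000) = 1.3863.
Posterior log-odds = 0.46159, so posterior odds = exp(0.46159) = 1.5866. Converting, P(H|E) = 1.5866/2.5866 = 0.613.

Posterior probability ≈ 0.613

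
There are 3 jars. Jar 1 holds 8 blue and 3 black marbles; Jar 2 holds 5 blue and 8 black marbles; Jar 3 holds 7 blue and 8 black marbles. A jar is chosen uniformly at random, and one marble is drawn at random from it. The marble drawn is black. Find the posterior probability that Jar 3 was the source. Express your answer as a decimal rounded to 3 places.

Tabulate prior·likelihood by source: [1] prior 0.333333, lik 0.2727, product 0.09091; [2] prior 0.333333, lik 0.6154, product 0.2051; [3] prior 0.333333, lik 0.5333, product 0.1778.
Normalizing constant = 0.47382; the posterior for Jar 3 is its product over the sum, 0.1778/0.47382 = 0.375.

Posterior probability ≈ 0.375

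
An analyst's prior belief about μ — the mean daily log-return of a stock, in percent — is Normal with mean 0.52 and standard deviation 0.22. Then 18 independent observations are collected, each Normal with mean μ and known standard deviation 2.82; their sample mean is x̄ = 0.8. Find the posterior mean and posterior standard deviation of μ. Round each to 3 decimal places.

Posterior mean ≈ 0.548; posterior SD ≈ 0.209

With known σ, the Normal prior is conjugate. Weight on the data is w = (n/σ²)/(n/σ² + 1/τ₀²) = 2.26347/(2.26347+20.6612) = 0.098735.
Posterior mean = w·x̄ + (1−w)·μ₀ = 0.098735·0.8 + 0.90126·0.52 = 0.548. Posterior variance = 1/(2.26347+20.6612) = 0.0436212, so SD = 0.209.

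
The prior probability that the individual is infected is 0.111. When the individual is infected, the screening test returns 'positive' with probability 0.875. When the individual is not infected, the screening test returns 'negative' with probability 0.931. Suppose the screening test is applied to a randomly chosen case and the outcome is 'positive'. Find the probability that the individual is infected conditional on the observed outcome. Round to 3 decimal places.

Let H be the event that the individual is infected. P(H) = 0.111, so P(¬H) = 0.889. With E the 'positive' result, P(E|H) = 0.875 and P(E|¬H) = 0.069.
P(E) = 0.875·0.111 + 0.069·0.889 = 0.097125 + 0.061341 = 0.15847.
By Bayes' theorem, P(H|E) = 0.097125 / 0.15847 = 0.613.

P(H | E) ≈ 0.613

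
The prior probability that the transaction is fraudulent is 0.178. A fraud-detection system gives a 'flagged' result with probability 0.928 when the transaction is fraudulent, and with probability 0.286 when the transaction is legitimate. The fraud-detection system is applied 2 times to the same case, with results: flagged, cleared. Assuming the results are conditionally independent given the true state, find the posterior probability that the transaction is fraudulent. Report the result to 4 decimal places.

Posterior P(H) ≈ 0.0662

With H the event that the transaction is fraudulent, the joint likelihood of the observed sequence is P(data|H) = 0.928·0.072 = 0.066816 and P(data|¬H) = 0.286·0.714 = 0.20420.
Bayes: P(H|data) = 0.178·0.066816 / (0.178·0.066816 + 0.822·0.20420) = 0.011893/0.17975 = 0.0662.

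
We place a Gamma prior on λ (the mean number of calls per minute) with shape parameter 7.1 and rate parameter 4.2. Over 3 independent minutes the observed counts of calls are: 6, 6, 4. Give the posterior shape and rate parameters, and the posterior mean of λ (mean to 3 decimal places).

Posterior: Gamma(shape=23.1, rate=7.2); mean ≈ 3.208

Total count ∑xᵢ = 16 over n = 3 minutes.
Gamma is conjugate to the Poisson likelihood: posterior is Gamma(shape = 7.1+16 = 23.1, rate = 4.2+3 = 7.2).
E[λ | data] = 23.1/7.2 = 3.208.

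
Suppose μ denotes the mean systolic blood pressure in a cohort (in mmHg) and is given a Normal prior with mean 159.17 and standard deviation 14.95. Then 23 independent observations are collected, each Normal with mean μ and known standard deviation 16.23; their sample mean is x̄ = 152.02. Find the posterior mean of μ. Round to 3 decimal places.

Posterior mean ≈ 152.369

With known σ, the Normal prior is conjugate. Weight on the data is w = (n/σ²)/(n/σ² + 1/τ₀²) = 0.0873154/(0.0873154+0.00447422) = 0.95126.
Posterior mean = w·x̄ + (1−w)·μ₀ = 0.95126·152.02 + 0.048744·159.17 = 152.369.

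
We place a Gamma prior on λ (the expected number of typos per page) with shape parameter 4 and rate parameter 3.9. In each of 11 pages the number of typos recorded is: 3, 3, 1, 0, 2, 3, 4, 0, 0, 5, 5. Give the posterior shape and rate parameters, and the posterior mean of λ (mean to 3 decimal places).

Total count ∑xᵢ = 26 over n = 11 pages.
Gamma is conjugate to the Poisson likelihood: posterior is Gamma(shape = 4+26 = 30, rate = 3.9+11 = 14.9).
Posterior mean = shape/rate = 30/14.9 = 2.013.

Posterior: Gamma(shape=30, rate=14.9); mean ≈ 2.013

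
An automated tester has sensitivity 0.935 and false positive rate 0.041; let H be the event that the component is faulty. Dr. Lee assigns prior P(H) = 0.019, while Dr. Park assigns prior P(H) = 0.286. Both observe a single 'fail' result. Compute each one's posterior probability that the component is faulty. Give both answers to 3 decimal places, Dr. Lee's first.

P('+'|H) = 0.935, P('+'|¬H) = 0.041.
Dr. Lee: numerator 0.935·0.019 = 0.017765; evidence = 0.017765+0.041·0.981 = 0.057986; posterior = 0.306.
Dr. Park: numerator 0.935·0.286 = 0.26741; evidence = 0.26741+0.041·0.714 = 0.29668; posterior = 0.901.

Dr. Lee: 0.306; Dr. Park: 0.901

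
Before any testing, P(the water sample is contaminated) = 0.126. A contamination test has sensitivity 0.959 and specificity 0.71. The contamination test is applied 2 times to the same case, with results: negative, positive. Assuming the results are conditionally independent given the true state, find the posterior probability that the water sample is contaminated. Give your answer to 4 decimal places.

Posterior P(H) ≈ 0.0268

With H the event that the water sample is contaminated, the joint likelihood of the observed sequence is P(data|H) = 0.041·0.959 = 0.039319 and P(data|¬H) = 0.71·0.29 = 0.20590.
Bayes: P(H|data) = 0.126·0.039319 / (0.126·0.039319 + 0.874·0.20590) = 0.0049542/0.18491 = 0.0268.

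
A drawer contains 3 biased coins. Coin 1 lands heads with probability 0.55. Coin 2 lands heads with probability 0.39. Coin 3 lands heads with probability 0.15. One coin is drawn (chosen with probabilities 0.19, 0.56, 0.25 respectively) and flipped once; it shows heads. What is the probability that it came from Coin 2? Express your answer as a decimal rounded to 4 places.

Posterior probability ≈ 0.6060

Tabulate prior·likelihood by source: [1] prior 0.19, lik 0.55, product 0.1045; [2] prior 0.56, lik 0.39, product 0.2184; [3] prior 0.25, lik 0.15, product 0.03750.
Normalizing constant = 0.36040; the posterior for Coin 2 is its product over the sum, 0.2184/0.36040 = 0.6060.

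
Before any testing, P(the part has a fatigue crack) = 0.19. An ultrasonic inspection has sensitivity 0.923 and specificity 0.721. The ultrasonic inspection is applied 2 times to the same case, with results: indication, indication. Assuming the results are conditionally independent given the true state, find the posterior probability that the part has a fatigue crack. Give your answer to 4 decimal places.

Posterior P(H) ≈ 0.7197

Let H be the event that the part has a fatigue crack; start with P(H) = 0.19. P('indication'|H) = 0.923, P('indication'|¬H) = 0.279.
Update on result 1 ('indication'): P(H) ← 0.923·0.1900 / (0.923·0.1900 + 0.279·0.8100) = 0.17537/0.40136 = 0.4369.
Update on result 2 ('indication'): P(H) ← 0.923·0.4369 / (0.923·0.4369 + 0.279·0.5631) = 0.40330/0.56039 = 0.7197.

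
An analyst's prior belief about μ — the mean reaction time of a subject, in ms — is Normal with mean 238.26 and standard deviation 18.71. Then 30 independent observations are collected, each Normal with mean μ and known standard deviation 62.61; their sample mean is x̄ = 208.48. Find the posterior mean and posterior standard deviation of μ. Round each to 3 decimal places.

With known σ, the Normal prior is conjugate. Weight on the data is w = (n/σ²)/(n/σ² + 1/τ₀²) = 0.00765304/(0.00765304+0.00285662) = 0.72819.
Posterior mean = w·x̄ + (1−w)·μ₀ = 0.72819·208.48 + 0.27181·238.26 = 216.574. Posterior variance = 1/(0.00765304+0.00285662) = 95.1506, so SD = 9.755.

Posterior mean ≈ 216.574; posterior SD ≈ 9.755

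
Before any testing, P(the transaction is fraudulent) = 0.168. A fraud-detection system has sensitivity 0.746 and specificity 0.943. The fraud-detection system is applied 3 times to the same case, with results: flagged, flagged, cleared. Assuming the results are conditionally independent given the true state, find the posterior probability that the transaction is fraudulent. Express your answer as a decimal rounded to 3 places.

Let H be the event that the transaction is fraudulent; start with P(H) = 0.168. P('flagged'|H) = 0.746, P('flagged'|¬H) = 0.057.
Update on result 1 ('flagged'): P(H) ← 0.746·0.1680 / (0.746·0.1680 + 0.057·0.8320) = 0.12533/0.17275 = 0.7255.
Update on result 2 ('flagged'): P(H) ← 0.746·0.7255 / (0.746·0.7255 + 0.057·0.2745) = 0.54121/0.55686 = 0.9719.
Update on result 3 ('cleared'): P(H) ← 0.254·0.9719 / (0.254·0.9719 + 0.943·0.0281) = 0.24686/0.27336 = 0.9031.

Posterior P(H) ≈ 0.903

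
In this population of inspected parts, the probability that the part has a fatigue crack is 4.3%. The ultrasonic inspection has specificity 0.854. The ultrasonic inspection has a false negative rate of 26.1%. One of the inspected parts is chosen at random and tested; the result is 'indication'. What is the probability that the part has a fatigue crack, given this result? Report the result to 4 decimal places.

Write H for 'the part has a fatigue crack'. Prior odds H:¬H = 0.043/0.957 = 0.044932. For the 'indication' outcome, the likelihood ratio is 0.739/0.146 = 5.0616.
Posterior odds = 0.044932 × 5.0616 = 0.22743, so P(H|E) = 0.22743/(1+0.22743) = 0.1853.

P(H | E) ≈ 0.1853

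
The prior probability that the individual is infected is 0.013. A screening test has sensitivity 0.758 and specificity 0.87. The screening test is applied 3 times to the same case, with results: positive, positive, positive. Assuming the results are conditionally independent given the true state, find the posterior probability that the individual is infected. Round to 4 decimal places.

Posterior P(H) ≈ 0.7231

Let H be the event that the individual is infected; start with P(H) = 0.013. P('positive'|H) = 0.758, P('positive'|¬H) = 0.13.
Update on result 1 ('positive'): P(H) ← 0.758·0.0130 / (0.758·0.0130 + 0.13·0.9870) = 0.0098540/0.13816 = 0.0713.
Update on result 2 ('positive'): P(H) ← 0.758·0.0713 / (0.758·0.0713 + 0.13·0.9287) = 0.054061/0.17479 = 0.3093.
Update on result 3 ('positive'): P(H) ← 0.758·0.3093 / (0.758·0.3093 + 0.13·0.6907) = 0.23444/0.32424 = 0.7231.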